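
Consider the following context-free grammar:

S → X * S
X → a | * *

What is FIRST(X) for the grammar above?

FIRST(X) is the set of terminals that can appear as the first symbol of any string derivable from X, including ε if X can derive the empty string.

We compute FIRST(X) using the standard algorithm.
FIRST(S) = {*, a}
FIRST(X) = {*, a}
Therefore, FIRST(X) = {*, a}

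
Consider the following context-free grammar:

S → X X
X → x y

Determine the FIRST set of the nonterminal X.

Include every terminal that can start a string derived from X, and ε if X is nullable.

We compute FIRST(X) using the standard algorithm.
FIRST(S) = {x}
FIRST(X) = {x}
Therefore, FIRST(X) = {x}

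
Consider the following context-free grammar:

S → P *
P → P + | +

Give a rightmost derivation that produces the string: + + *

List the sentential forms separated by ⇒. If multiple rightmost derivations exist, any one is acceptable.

S ⇒ P * ⇒ P + * ⇒ + + *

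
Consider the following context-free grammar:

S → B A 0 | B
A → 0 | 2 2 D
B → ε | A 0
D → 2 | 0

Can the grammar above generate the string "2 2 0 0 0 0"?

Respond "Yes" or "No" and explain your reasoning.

Yes - a valid derivation exists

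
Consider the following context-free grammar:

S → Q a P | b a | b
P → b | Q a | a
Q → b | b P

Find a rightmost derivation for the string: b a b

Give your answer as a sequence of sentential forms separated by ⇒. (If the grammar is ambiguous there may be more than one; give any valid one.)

S ⇒ Q a P ⇒ Q a b ⇒ b a b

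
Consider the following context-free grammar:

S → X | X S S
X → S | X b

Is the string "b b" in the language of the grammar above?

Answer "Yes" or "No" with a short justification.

No - no valid derivation exists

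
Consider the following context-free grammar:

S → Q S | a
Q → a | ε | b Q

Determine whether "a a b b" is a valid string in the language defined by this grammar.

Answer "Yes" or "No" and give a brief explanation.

No - no valid derivation exists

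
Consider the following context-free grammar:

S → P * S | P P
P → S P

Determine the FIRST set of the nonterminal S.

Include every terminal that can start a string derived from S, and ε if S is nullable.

We compute FIRST(S) using the standard algorithm.
FIRST(P) = {}
FIRST(S) = {}
Therefore, FIRST(S) = {}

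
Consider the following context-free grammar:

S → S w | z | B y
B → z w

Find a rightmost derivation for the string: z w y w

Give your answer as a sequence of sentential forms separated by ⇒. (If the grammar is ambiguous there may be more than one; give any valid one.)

S ⇒ S w ⇒ B y w ⇒ z w y w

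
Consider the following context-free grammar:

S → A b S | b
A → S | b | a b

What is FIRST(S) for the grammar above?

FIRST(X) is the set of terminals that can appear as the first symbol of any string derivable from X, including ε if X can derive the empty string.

We compute FIRST(S) using the standard algorithm.
FIRST(A) = {a, b}
FIRST(S) = {a, b}
Therefore, FIRST(S) = {a, b}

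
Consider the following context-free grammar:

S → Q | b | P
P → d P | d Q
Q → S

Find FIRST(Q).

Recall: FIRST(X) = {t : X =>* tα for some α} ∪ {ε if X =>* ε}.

We compute FIRST(Q) using the standard algorithm.
FIRST(P) = {d}
FIRST(Q) = {b, d}
FIRST(S) = {b, d}
Therefore, FIRST(Q) = {b, d}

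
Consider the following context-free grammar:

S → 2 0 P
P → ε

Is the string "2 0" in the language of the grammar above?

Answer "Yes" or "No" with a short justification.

Yes - a valid derivation exists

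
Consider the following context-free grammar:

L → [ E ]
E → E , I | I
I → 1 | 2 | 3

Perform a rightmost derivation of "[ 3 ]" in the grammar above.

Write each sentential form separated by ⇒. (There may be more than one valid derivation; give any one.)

L ⇒ [ E ] ⇒ [ I ] ⇒ [ 3 ]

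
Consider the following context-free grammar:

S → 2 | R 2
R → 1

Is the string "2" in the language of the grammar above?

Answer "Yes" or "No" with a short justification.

Yes - a valid derivation exists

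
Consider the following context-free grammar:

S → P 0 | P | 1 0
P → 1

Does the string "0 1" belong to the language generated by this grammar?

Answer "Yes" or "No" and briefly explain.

No - no valid derivation exists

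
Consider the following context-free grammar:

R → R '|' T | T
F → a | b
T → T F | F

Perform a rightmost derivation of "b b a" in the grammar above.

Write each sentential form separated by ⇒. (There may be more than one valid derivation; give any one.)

R ⇒ T ⇒ T F ⇒ T a ⇒ T F a ⇒ T b a ⇒ F b a ⇒ b b a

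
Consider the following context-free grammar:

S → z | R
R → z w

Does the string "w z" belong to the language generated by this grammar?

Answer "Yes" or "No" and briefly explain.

No - no valid derivation exists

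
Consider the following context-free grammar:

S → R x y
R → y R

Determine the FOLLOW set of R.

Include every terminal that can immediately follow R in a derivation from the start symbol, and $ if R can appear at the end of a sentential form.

We compute FOLLOW(R) using the standard algorithm.
FOLLOW(S) starts with {$}.
FIRST(R) = {y}
FIRST(S) = {y}
FOLLOW(R) = {x}
FOLLOW(S) = {$}
Therefore, FOLLOW(R) = {x}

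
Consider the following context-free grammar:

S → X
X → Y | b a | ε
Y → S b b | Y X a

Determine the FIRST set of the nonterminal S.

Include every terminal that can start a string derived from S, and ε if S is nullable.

We compute FIRST(S) using the standard algorithm.
FIRST(S) = {b, ε}
FIRST(X) = {b, ε}
FIRST(Y) = {b}
Therefore, FIRST(S) = {b, ε}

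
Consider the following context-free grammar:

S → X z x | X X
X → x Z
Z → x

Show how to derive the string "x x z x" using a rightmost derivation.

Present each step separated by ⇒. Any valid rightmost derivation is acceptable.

S ⇒ X z x ⇒ x Z z x ⇒ x x z x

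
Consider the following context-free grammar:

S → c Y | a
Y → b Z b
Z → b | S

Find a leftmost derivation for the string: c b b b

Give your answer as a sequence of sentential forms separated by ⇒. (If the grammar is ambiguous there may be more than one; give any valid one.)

S ⇒ c Y ⇒ c b Z b ⇒ c b b b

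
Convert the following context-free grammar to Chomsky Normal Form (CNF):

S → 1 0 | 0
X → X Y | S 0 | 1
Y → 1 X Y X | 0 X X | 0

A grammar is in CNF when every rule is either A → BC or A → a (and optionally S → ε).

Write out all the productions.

T1 → 1; T0 → 0; S → 0; X → 1; Y → 0; S → T1 T0; X → X Y; X → S T0; Y → T1 X0; X0 → X X1; X1 → Y X; Y → T0 X2; X2 → X X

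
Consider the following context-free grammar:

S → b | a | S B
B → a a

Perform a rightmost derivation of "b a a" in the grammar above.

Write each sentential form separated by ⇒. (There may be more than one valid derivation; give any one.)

S ⇒ S B ⇒ S a a ⇒ b a a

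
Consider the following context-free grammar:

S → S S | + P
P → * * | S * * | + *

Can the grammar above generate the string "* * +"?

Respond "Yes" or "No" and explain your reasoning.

No - no valid derivation exists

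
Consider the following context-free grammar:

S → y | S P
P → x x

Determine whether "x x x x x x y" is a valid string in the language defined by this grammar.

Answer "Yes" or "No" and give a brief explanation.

No - no valid derivation exists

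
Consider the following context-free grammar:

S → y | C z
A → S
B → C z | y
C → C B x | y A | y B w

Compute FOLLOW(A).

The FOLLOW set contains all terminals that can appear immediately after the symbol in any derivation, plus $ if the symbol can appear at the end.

We compute FOLLOW(A) using the standard algorithm.
FOLLOW(S) starts with {$}.
FIRST(A) = {y}
FIRST(B) = {y}
FIRST(C) = {y}
FIRST(S) = {y}
FOLLOW(A) = {y, z}
FOLLOW(B) = {w, x}
FOLLOW(C) = {y, z}
FOLLOW(S) = {$, y, z}
Therefore, FOLLOW(A) = {y, z}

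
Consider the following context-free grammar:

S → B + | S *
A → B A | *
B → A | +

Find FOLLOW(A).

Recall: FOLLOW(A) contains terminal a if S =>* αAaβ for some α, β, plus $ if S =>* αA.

We compute FOLLOW(A) using the standard algorithm.
FOLLOW(S) starts with {$}.
FIRST(A) = {*, +}
FIRST(B) = {*, +}
FIRST(S) = {*, +}
FOLLOW(A) = {*, +}
FOLLOW(B) = {*, +}
FOLLOW(S) = {$, *}
Therefore, FOLLOW(A) = {*, +}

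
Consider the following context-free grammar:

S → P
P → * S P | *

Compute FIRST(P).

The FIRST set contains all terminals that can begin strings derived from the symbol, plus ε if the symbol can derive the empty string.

We compute FIRST(P) using the standard algorithm.
FIRST(P) = {*}
FIRST(S) = {*}
Therefore, FIRST(P) = {*}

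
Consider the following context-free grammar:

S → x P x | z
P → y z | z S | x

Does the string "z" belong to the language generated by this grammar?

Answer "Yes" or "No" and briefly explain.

Yes - a valid derivation exists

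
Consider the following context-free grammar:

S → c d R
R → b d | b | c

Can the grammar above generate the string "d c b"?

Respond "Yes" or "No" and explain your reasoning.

No - no valid derivation exists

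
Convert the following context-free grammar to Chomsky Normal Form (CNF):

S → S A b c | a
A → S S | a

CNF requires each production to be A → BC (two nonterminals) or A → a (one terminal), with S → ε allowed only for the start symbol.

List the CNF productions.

TB → b; TC → c; S → a; A → a; S → S X0; X0 → A X1; X1 → TB TC; A → S S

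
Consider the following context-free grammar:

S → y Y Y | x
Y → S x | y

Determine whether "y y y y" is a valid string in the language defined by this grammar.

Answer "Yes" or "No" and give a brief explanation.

No - no valid derivation exists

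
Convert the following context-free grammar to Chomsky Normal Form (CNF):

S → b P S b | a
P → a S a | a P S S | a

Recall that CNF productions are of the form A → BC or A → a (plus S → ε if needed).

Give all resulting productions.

TB → b; S → a; TA → a; P → a; S → TB X0; X0 → P X1; X1 → S TB; P → TA X2; X2 → S TA; P → TA X3; X3 → P X4; X4 → S S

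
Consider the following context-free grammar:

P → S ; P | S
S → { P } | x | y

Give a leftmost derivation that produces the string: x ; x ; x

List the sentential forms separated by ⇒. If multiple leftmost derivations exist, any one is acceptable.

P ⇒ S ; P ⇒ x ; P ⇒ x ; S ; P ⇒ x ; x ; P ⇒ x ; x ; S ⇒ x ; x ; x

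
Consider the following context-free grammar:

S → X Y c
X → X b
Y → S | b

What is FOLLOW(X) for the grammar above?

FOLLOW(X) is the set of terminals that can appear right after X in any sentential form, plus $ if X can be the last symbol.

We compute FOLLOW(X) using the standard algorithm.
FOLLOW(S) starts with {$}.
FIRST(S) = {}
FIRST(X) = {}
FIRST(Y) = {b}
FOLLOW(S) = {$, c}
FOLLOW(X) = {b}
FOLLOW(Y) = {c}
Therefore, FOLLOW(X) = {b}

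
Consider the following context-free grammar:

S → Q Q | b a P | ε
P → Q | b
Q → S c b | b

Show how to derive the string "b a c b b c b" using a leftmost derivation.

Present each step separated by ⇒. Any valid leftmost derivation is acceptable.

S ⇒ b a P ⇒ b a Q ⇒ b a S c b ⇒ b a Q Q c b ⇒ b a S c b Q c b ⇒ b a c b Q c b ⇒ b a c b b c b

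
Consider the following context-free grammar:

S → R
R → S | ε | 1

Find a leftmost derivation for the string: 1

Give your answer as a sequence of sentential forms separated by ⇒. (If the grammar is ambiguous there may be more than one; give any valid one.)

S ⇒ R ⇒ S ⇒ R ⇒ S ⇒ R ⇒ 1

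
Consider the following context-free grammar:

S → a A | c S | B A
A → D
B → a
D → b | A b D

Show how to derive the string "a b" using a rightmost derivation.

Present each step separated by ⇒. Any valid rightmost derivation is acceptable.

S ⇒ a A ⇒ a D ⇒ a b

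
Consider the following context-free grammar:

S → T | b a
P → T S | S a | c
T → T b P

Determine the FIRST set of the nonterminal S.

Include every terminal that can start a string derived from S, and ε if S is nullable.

We compute FIRST(S) using the standard algorithm.
FIRST(P) = {b, c}
FIRST(S) = {b}
FIRST(T) = {}
Therefore, FIRST(S) = {b}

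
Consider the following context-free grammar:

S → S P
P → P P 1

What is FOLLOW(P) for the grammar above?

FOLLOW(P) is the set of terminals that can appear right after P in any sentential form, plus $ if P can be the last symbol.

We compute FOLLOW(P) using the standard algorithm.
FOLLOW(S) starts with {$}.
FIRST(P) = {}
FIRST(S) = {}
FOLLOW(P) = {$, 1}
FOLLOW(S) = {$}
Therefore, FOLLOW(P) = {$, 1}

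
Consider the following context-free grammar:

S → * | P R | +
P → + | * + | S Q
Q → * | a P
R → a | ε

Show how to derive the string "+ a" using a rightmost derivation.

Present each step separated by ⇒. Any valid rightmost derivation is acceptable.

S ⇒ P R ⇒ P a ⇒ + a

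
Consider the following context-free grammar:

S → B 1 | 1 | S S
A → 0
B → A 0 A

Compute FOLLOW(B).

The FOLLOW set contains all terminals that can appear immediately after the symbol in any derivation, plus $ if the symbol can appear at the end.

We compute FOLLOW(B) using the standard algorithm.
FOLLOW(S) starts with {$}.
FIRST(A) = {0}
FIRST(B) = {0}
FIRST(S) = {0, 1}
FOLLOW(A) = {0, 1}
FOLLOW(B) = {1}
FOLLOW(S) = {$, 0, 1}
Therefore, FOLLOW(B) = {1}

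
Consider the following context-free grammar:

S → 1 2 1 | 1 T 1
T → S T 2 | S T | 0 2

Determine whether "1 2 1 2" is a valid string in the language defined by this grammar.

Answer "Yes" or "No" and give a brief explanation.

No - no valid derivation exists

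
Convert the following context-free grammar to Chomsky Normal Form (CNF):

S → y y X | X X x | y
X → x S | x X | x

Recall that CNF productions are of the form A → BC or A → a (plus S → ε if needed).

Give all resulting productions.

TY → y; TX → x; S → y; X → x; S → TY X0; X0 → TY X; S → X X1; X1 → X TX; X → TX S; X → TX X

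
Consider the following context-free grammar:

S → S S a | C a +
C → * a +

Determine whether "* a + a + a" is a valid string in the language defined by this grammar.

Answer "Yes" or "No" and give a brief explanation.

No - no valid derivation exists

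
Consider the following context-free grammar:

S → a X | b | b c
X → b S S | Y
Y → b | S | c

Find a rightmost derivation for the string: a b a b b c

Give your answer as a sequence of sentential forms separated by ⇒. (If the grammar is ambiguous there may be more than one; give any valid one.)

S ⇒ a X ⇒ a b S S ⇒ a b S b c ⇒ a b a X b c ⇒ a b a Y b c ⇒ a b a b b c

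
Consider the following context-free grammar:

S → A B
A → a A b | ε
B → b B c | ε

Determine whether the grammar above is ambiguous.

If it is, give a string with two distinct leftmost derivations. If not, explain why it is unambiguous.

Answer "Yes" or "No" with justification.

No - the grammar is unambiguous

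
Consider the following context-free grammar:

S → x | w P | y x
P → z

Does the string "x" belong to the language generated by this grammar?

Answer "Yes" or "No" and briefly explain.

Yes - a valid derivation exists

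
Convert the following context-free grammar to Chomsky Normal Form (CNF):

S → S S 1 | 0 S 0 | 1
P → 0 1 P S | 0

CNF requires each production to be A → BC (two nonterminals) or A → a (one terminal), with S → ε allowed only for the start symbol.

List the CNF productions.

T1 → 1; T0 → 0; S → 1; P → 0; S → S X0; X0 → S T1; S → T0 X1; X1 → S T0; P → T0 X2; X2 → T1 X3; X3 → P S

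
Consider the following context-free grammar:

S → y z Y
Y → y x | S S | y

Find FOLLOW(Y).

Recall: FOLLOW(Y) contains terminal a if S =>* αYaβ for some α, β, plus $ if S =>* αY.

We compute FOLLOW(Y) using the standard algorithm.
FOLLOW(S) starts with {$}.
FIRST(S) = {y}
FIRST(Y) = {y}
FOLLOW(S) = {$, y}
FOLLOW(Y) = {$, y}
Therefore, FOLLOW(Y) = {$, y}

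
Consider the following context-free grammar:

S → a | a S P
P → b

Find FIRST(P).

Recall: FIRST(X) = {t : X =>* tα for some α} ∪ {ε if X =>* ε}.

We compute FIRST(P) using the standard algorithm.
FIRST(P) = {b}
FIRST(S) = {a}
Therefore, FIRST(P) = {b}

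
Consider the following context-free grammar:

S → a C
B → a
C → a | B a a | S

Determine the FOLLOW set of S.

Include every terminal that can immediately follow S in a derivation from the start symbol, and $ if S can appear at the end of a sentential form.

We compute FOLLOW(S) using the standard algorithm.
FOLLOW(S) starts with {$}.
FIRST(B) = {a}
FIRST(C) = {a}
FIRST(S) = {a}
FOLLOW(B) = {a}
FOLLOW(C) = {$}
FOLLOW(S) = {$}
Therefore, FOLLOW(S) = {$}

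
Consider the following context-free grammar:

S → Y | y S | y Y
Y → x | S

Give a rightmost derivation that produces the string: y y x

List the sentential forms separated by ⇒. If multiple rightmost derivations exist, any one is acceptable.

S ⇒ y S ⇒ y y Y ⇒ y y x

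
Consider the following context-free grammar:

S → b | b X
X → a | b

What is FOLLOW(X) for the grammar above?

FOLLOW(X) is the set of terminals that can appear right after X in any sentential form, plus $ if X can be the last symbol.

We compute FOLLOW(X) using the standard algorithm.
FOLLOW(S) starts with {$}.
FIRST(S) = {b}
FIRST(X) = {a, b}
FOLLOW(S) = {$}
FOLLOW(X) = {$}
Therefore, FOLLOW(X) = {$}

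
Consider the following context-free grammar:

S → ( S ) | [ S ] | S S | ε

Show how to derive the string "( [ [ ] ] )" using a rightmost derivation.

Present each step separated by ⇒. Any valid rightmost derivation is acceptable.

S ⇒ ( S ) ⇒ ( [ S ] ) ⇒ ( [ [ S ] ] ) ⇒ ( [ [ ] ] )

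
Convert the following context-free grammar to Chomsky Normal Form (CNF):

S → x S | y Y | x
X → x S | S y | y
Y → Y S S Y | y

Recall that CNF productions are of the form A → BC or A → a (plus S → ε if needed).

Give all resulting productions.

TX → x; TY → y; S → x; X → y; Y → y; S → TX S; S → TY Y; X → TX S; X → S TY; Y → Y X0; X0 → S X1; X1 → S Y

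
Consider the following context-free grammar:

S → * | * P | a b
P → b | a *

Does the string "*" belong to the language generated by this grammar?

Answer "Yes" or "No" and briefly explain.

Yes - a valid derivation exists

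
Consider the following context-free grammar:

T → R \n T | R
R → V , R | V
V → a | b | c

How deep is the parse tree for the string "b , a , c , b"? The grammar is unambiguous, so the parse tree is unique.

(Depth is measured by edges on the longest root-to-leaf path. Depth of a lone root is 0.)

6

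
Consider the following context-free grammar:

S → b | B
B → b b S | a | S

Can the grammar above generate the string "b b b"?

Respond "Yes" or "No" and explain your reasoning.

Yes - a valid derivation exists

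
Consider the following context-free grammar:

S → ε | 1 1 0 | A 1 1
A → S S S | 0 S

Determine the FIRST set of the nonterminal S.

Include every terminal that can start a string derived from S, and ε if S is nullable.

We compute FIRST(S) using the standard algorithm.
FIRST(A) = {0, 1, ε}
FIRST(S) = {0, 1, ε}
Therefore, FIRST(S) = {0, 1, ε}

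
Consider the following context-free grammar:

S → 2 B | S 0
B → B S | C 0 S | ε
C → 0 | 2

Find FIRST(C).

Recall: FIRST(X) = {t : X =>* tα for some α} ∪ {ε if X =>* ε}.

We compute FIRST(C) using the standard algorithm.
FIRST(B) = {0, 2, ε}
FIRST(C) = {0, 2}
FIRST(S) = {2}
Therefore, FIRST(C) = {0, 2}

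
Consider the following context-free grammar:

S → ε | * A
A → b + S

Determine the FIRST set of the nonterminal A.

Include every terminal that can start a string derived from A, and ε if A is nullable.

We compute FIRST(A) using the standard algorithm.
FIRST(A) = {b}
FIRST(S) = {*, ε}
Therefore, FIRST(A) = {b}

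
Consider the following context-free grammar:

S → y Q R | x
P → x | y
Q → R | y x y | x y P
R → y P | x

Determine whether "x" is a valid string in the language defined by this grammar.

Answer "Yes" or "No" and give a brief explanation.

Yes - a valid derivation exists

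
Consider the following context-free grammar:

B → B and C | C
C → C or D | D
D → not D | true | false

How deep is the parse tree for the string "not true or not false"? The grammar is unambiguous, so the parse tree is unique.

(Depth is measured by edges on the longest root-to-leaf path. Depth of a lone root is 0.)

5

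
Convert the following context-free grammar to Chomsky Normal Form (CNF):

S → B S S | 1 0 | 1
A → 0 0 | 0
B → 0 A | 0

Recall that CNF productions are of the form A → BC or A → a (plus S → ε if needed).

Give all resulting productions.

T1 → 1; T0 → 0; S → 1; A → 0; B → 0; S → B X0; X0 → S S; S → T1 T0; A → T0 T0; B → T0 A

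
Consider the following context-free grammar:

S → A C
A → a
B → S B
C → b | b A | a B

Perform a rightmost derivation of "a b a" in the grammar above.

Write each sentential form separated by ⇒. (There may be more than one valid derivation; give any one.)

S ⇒ A C ⇒ A b A ⇒ A b a ⇒ a b a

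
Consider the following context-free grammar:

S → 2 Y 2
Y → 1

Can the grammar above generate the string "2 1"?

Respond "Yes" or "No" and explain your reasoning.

No - no valid derivation exists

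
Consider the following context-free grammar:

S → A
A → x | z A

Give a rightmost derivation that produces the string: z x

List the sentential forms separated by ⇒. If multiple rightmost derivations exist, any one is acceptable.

S ⇒ A ⇒ z A ⇒ z x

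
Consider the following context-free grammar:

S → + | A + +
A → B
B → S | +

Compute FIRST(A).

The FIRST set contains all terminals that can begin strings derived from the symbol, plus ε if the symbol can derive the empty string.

We compute FIRST(A) using the standard algorithm.
FIRST(A) = {+}
FIRST(B) = {+}
FIRST(S) = {+}
Therefore, FIRST(A) = {+}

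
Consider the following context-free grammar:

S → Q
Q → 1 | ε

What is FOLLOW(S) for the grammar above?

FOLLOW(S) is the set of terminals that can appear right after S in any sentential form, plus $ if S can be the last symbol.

We compute FOLLOW(S) using the standard algorithm.
FOLLOW(S) starts with {$}.
FIRST(Q) = {1, ε}
FIRST(S) = {1, ε}
FOLLOW(Q) = {$}
FOLLOW(S) = {$}
Therefore, FOLLOW(S) = {$}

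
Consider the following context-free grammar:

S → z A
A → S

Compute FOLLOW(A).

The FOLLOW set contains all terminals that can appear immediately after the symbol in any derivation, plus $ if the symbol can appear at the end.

We compute FOLLOW(A) using the standard algorithm.
FOLLOW(S) starts with {$}.
FIRST(A) = {z}
FIRST(S) = {z}
FOLLOW(A) = {$}
FOLLOW(S) = {$}
Therefore, FOLLOW(A) = {$}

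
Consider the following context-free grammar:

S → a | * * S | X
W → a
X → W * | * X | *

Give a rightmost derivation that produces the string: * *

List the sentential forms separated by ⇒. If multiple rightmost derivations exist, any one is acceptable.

S ⇒ X ⇒ * X ⇒ * *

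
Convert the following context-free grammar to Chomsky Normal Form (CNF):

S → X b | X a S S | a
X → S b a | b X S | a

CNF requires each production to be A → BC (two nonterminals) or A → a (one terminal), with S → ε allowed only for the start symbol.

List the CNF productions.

TB → b; TA → a; S → a; X → a; S → X TB; S → X X0; X0 → TA X1; X1 → S S; X → S X2; X2 → TB TA; X → TB X3; X3 → X S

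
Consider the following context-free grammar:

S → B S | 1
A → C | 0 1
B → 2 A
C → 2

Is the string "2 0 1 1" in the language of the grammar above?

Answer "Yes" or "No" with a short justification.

Yes - a valid derivation exists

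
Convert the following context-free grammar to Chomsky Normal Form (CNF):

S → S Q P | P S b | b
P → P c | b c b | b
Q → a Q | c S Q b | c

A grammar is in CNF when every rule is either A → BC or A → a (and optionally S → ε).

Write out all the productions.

TB → b; S → b; TC → c; P → b; TA → a; Q → c; S → S X0; X0 → Q P; S → P X1; X1 → S TB; P → P TC; P → TB X2; X2 → TC TB; Q → TA Q; Q → TC X3; X3 → S X4; X4 → Q TB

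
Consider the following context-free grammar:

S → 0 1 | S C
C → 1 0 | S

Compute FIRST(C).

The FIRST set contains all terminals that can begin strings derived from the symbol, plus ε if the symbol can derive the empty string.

We compute FIRST(C) using the standard algorithm.
FIRST(C) = {0, 1}
FIRST(S) = {0}
Therefore, FIRST(C) = {0, 1}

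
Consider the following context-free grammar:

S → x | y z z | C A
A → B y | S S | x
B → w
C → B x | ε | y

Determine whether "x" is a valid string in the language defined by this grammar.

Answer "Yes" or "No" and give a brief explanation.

Yes - a valid derivation exists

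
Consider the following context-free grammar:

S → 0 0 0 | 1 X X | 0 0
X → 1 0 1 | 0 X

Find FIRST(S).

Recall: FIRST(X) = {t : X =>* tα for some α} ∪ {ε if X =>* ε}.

We compute FIRST(S) using the standard algorithm.
FIRST(S) = {0, 1}
FIRST(X) = {0, 1}
Therefore, FIRST(S) = {0, 1}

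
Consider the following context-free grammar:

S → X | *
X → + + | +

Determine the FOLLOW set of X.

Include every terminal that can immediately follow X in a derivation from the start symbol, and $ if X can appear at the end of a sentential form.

We compute FOLLOW(X) using the standard algorithm.
FOLLOW(S) starts with {$}.
FIRST(S) = {*, +}
FIRST(X) = {+}
FOLLOW(S) = {$}
FOLLOW(X) = {$}
Therefore, FOLLOW(X) = {$}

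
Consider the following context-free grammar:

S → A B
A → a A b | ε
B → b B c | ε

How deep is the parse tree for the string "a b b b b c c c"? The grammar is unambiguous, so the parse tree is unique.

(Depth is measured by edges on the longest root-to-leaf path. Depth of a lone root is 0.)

5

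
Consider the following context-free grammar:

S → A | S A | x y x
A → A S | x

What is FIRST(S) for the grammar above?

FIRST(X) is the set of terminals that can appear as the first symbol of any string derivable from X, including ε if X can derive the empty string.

We compute FIRST(S) using the standard algorithm.
FIRST(A) = {x}
FIRST(S) = {x}
Therefore, FIRST(S) = {x}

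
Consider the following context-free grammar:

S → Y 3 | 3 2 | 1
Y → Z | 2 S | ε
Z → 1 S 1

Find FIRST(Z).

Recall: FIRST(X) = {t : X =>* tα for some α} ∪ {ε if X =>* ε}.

We compute FIRST(Z) using the standard algorithm.
FIRST(S) = {1, 2, 3}
FIRST(Y) = {1, 2, ε}
FIRST(Z) = {1}
Therefore, FIRST(Z) = {1}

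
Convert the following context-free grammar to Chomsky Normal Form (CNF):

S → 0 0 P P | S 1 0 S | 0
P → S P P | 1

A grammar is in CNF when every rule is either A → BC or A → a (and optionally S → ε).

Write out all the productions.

T0 → 0; T1 → 1; S → 0; P → 1; S → T0 X0; X0 → T0 X1; X1 → P P; S → S X2; X2 → T1 X3; X3 → T0 S; P → S X4; X4 → P P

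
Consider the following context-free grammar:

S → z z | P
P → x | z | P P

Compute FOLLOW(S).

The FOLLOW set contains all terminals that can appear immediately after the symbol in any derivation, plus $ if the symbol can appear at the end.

We compute FOLLOW(S) using the standard algorithm.
FOLLOW(S) starts with {$}.
FIRST(P) = {x, z}
FIRST(S) = {x, z}
FOLLOW(P) = {$, x, z}
FOLLOW(S) = {$}
Therefore, FOLLOW(S) = {$}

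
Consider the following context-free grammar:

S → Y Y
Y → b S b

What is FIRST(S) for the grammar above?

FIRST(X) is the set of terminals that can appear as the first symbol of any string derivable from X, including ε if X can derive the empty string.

We compute FIRST(S) using the standard algorithm.
FIRST(S) = {b}
FIRST(Y) = {b}
Therefore, FIRST(S) = {b}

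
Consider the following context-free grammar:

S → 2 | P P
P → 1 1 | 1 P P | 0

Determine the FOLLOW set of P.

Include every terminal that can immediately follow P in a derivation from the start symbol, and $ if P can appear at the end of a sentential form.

We compute FOLLOW(P) using the standard algorithm.
FOLLOW(S) starts with {$}.
FIRST(P) = {0, 1}
FIRST(S) = {0, 1, 2}
FOLLOW(P) = {$, 0, 1}
FOLLOW(S) = {$}
Therefore, FOLLOW(P) = {$, 0, 1}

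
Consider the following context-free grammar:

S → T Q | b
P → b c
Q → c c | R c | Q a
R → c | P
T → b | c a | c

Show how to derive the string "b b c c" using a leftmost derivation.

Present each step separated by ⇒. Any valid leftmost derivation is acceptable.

S ⇒ T Q ⇒ b Q ⇒ b R c ⇒ b P c ⇒ b b c c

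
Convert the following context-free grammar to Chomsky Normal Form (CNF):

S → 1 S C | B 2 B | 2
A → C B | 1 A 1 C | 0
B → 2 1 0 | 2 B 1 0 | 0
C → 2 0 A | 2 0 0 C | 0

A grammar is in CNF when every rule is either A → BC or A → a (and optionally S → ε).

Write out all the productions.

T1 → 1; T2 → 2; S → 2; A → 0; T0 → 0; B → 0; C → 0; S → T1 X0; X0 → S C; S → B X1; X1 → T2 B; A → C B; A → T1 X2; X2 → A X3; X3 → T1 C; B → T2 X4; X4 → T1 T0; B → T2 X5; X5 → B X6; X6 → T1 T0; C → T2 X7; X7 → T0 A; C → T2 X8; X8 → T0 X9; X9 → T0 C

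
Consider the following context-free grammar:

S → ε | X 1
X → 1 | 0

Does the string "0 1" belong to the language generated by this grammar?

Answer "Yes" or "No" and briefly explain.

Yes - a valid derivation exists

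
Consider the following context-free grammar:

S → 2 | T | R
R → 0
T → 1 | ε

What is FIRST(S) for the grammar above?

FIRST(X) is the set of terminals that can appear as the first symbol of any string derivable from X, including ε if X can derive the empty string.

We compute FIRST(S) using the standard algorithm.
FIRST(R) = {0}
FIRST(S) = {0, 1, 2, ε}
FIRST(T) = {1, ε}
Therefore, FIRST(S) = {0, 1, 2, ε}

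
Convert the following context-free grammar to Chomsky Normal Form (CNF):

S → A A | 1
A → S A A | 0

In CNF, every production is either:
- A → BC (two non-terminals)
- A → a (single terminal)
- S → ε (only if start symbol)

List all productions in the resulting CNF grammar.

S → 1; A → 0; S → A A; A → S X0; X0 → A A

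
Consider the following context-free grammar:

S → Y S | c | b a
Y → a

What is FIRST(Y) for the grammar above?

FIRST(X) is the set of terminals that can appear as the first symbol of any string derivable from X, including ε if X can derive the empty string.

We compute FIRST(Y) using the standard algorithm.
FIRST(S) = {a, b, c}
FIRST(Y) = {a}
Therefore, FIRST(Y) = {a}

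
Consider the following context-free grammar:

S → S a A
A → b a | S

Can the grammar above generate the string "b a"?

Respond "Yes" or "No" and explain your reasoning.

No - no valid derivation exists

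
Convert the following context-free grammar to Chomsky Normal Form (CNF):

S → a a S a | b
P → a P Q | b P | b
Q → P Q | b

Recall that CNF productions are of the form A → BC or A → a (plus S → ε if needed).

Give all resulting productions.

TA → a; S → b; TB → b; P → b; Q → b; S → TA X0; X0 → TA X1; X1 → S TA; P → TA X2; X2 → P Q; P → TB P; Q → P Q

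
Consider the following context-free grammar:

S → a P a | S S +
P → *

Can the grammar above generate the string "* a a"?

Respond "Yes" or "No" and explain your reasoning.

No - no valid derivation exists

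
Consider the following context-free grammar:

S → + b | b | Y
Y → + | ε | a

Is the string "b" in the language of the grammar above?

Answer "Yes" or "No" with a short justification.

Yes - a valid derivation exists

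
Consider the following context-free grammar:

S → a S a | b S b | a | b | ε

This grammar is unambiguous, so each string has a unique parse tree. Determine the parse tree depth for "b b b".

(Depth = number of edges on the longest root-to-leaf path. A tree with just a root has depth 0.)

2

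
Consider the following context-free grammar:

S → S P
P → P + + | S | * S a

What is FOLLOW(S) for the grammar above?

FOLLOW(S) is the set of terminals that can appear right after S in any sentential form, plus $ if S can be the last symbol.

We compute FOLLOW(S) using the standard algorithm.
FOLLOW(S) starts with {$}.
FIRST(P) = {*}
FIRST(S) = {}
FOLLOW(P) = {$, *, +, a}
FOLLOW(S) = {$, *, +, a}
Therefore, FOLLOW(S) = {$, *, +, a}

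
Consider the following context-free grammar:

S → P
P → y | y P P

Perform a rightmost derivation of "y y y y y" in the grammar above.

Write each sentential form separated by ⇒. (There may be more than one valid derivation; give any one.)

S ⇒ P ⇒ y P P ⇒ y P y ⇒ y y P P y ⇒ y y P y y ⇒ y y y y y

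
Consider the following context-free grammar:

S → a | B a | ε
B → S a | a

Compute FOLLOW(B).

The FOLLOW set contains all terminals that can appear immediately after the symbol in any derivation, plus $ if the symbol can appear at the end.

We compute FOLLOW(B) using the standard algorithm.
FOLLOW(S) starts with {$}.
FIRST(B) = {a}
FIRST(S) = {a, ε}
FOLLOW(B) = {a}
FOLLOW(S) = {$, a}
Therefore, FOLLOW(B) = {a}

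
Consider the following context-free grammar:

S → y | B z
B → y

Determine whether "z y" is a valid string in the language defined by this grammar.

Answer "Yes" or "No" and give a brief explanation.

No - no valid derivation exists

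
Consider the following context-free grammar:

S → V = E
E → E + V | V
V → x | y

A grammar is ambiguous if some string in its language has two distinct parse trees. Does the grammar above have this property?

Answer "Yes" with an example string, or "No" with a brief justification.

No - the grammar is unambiguous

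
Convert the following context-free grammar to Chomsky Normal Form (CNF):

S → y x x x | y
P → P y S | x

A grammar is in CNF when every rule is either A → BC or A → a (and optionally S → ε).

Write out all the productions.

TY → y; TX → x; S → y; P → x; S → TY X0; X0 → TX X1; X1 → TX TX; P → P X2; X2 → TY S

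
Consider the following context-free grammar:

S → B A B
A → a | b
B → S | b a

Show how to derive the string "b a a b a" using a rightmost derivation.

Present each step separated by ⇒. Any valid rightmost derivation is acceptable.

S ⇒ B A B ⇒ B A b a ⇒ B a b a ⇒ b a a b a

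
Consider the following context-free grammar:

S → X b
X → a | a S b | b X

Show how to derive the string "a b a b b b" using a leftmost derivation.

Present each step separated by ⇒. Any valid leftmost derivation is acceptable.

S ⇒ X b ⇒ a S b b ⇒ a X b b b ⇒ a b X b b b ⇒ a b a b b b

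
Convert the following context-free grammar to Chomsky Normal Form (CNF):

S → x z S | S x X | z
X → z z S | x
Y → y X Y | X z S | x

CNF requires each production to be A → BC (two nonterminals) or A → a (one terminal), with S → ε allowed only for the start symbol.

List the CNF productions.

TX → x; TZ → z; S → z; X → x; TY → y; Y → x; S → TX X0; X0 → TZ S; S → S X1; X1 → TX X; X → TZ X2; X2 → TZ S; Y → TY X3; X3 → X Y; Y → X X4; X4 → TZ S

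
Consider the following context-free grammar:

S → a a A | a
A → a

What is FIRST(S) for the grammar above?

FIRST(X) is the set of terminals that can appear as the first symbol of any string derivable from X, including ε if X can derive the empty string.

We compute FIRST(S) using the standard algorithm.
FIRST(A) = {a}
FIRST(S) = {a}
Therefore, FIRST(S) = {a}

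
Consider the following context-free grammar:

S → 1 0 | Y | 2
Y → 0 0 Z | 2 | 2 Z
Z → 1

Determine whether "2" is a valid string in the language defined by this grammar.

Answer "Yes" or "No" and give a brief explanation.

Yes - a valid derivation exists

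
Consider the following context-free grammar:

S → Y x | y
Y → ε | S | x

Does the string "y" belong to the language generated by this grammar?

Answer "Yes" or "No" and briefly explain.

Yes - a valid derivation exists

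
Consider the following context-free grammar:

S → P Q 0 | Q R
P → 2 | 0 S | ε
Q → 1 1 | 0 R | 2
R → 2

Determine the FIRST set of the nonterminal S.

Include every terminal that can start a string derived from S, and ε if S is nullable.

We compute FIRST(S) using the standard algorithm.
FIRST(P) = {0, 2, ε}
FIRST(Q) = {0, 1, 2}
FIRST(R) = {2}
FIRST(S) = {0, 1, 2}
Therefore, FIRST(S) = {0, 1, 2}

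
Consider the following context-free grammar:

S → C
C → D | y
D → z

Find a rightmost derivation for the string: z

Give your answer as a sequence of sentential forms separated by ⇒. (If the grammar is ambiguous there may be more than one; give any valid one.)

S ⇒ C ⇒ D ⇒ z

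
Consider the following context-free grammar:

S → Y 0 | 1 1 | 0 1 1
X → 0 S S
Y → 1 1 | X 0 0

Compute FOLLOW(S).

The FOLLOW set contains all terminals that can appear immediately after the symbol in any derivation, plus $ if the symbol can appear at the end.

We compute FOLLOW(S) using the standard algorithm.
FOLLOW(S) starts with {$}.
FIRST(S) = {0, 1}
FIRST(X) = {0}
FIRST(Y) = {0, 1}
FOLLOW(S) = {$, 0, 1}
FOLLOW(X) = {0}
FOLLOW(Y) = {0}
Therefore, FOLLOW(S) = {$, 0, 1}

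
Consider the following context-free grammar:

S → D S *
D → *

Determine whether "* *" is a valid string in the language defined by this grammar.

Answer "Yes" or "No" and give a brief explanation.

No - no valid derivation exists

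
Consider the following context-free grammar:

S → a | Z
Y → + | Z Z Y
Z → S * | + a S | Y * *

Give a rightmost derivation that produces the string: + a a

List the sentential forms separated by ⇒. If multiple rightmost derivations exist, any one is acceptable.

S ⇒ Z ⇒ + a S ⇒ + a a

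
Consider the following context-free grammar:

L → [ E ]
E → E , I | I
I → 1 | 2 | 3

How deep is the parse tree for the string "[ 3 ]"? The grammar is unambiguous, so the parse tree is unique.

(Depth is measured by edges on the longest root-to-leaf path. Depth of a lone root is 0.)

3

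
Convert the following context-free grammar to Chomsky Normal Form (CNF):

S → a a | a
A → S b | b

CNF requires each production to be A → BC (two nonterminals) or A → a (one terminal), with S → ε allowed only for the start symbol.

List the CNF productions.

TA → a; S → a; TB → b; A → b; S → TA TA; A → S TB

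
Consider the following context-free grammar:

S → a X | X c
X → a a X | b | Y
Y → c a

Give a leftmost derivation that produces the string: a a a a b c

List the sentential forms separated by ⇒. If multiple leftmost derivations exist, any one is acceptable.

S ⇒ X c ⇒ a a X c ⇒ a a a a X c ⇒ a a a a b c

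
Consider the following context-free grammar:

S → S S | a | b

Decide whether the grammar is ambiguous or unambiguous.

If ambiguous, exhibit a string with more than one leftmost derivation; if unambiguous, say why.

Ambiguous - the string 'b b a a a' has two distinct leftmost derivations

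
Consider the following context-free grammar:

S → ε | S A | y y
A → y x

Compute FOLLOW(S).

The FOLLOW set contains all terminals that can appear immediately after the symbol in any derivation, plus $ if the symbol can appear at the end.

We compute FOLLOW(S) using the standard algorithm.
FOLLOW(S) starts with {$}.
FIRST(A) = {y}
FIRST(S) = {y, ε}
FOLLOW(A) = {$, y}
FOLLOW(S) = {$, y}
Therefore, FOLLOW(S) = {$, y}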